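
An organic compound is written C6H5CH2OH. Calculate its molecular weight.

108.14 g/mol

Element totals:
  C: 7
  H: 8
  O: 1
Molecular formula: C7H8O.
  M = 7(12.011) + 8(1.008) + 15.999
    = 84.077 + 8.064 + 15.999 = 108.140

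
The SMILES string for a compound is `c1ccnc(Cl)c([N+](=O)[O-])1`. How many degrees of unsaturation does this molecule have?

Atom tally by fragment:
  pyridine ring core → C:5 H:5 N:1
  (− 2 ring H displaced by substituents)
  + Cl → Cl:1
  + NO2 → N:1 O:2
Element totals:
  C: 5
  H: 3
  Cl: 1
  N: 2
  O: 2
Molecular formula: C5H3ClN2O2.
DoU = (2C + 2 + N − H − X) / 2 = (2·5 + 2 + 2 − 3 − 1) / 2 = 5.

5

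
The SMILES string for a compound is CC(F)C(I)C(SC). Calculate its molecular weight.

Atom tally by fragment:
  CH3 → C:1 H:3
  CH(F) → C:1 H:1 F:1
  CH(I) → C:1 H:1 I:1
  CH2SCH3 → C:2 H:5 S:1
Element totals:
  C: 5
  H: 10
  F: 1
  I: 1
  S: 1
Molecular formula: C5H10FIS.
  M = 5(12.011) + 10(1.008) + 18.998 + 126.904 + 32.06
    = 60.055 + 10.080 + 18.998 + 126.904 + 32.060 = 248.097

248.10 g/mol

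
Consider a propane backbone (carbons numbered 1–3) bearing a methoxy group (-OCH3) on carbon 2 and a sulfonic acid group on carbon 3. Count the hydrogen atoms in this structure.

Atom tally by fragment:
  CH3 → C:1 H:3
  CH(OCH3) → C:2 H:4 O:1
  CH2SO3H → C:1 H:3 S:1 O:3
Element totals:
  C: 4
  H: 10
  O: 4
  S: 1

10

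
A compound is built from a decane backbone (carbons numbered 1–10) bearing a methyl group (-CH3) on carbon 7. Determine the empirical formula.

Atom tally by fragment:
  CH3 → C:1 H:3
  CH2 → C:1 H:2
  CH2 → C:1 H:2
  CH2 → C:1 H:2
  CH2 → C:1 H:2
  CH2 → C:1 H:2
  CH(CH3) → C:2 H:4
  CH2 → C:1 H:2
  CH2 → C:1 H:2
  CH3 → C:1 H:3
Element totals:
  C: 11
  H: 24
Molecular formula: C11H24.
gcd of subscripts (11, 24) = 1, so the empirical formula equals the molecular formula.

C11H24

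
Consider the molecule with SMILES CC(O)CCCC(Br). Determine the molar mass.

Atom tally by fragment:
  CH3 → C:1 H:3
  CH(OH) → C:1 H:2 O:1
  CH2 → C:1 H:2
  CH2 → C:1 H:2
  CH2 → C:1 H:2
  CH2Br → C:1 H:2 Br:1
Element totals:
  C: 6
  H: 13
  Br: 1
  O: 1
Molecular formula: C6H13BrO.
  M = 6(12.011) + 13(1.008) + 79.904 + 15.999
    = 72.066 + 13.104 + 79.904 + 15.999 = 181.073

181.07 g/mol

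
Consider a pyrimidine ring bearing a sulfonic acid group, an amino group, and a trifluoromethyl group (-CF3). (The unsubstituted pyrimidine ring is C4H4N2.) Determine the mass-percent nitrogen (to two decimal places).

Atom tally by fragment:
  pyrimidine ring core → C:4 H:4 N:2
  (− 3 ring H displaced by substituents)
  + SO3H → S:1 O:3 H:1
  + NH2 → N:1 H:2
  + CF3 → C:1 F:3
Element totals:
  C: 5
  H: 4
  F: 3
  N: 3
  O: 3
  S: 1
Molecular formula: C5H4F3N3O3S.
Molar mass = 243.159 g/mol.
Mass from N: 3 × 14.007 = 42.021 g/mol.
%N = 42.021 / 243.159 × 100 = 17.28%.

17.28%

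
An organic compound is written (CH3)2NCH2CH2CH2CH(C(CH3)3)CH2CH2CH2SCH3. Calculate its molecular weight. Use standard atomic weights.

245.47 g/mol

Element totals:
  C: 14
  H: 31
  N: 1
  S: 1
Molecular formula: C14H31NS.
  M = 14(12.011) + 31(1.008) + 14.007 + 32.06
    = 168.154 + 31.248 + 14.007 + 32.060 = 245.469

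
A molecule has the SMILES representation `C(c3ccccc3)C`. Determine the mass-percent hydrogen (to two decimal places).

Atom tally by fragment:
  C6H5CH2 → C:7 H:7
  CH3 → C:1 H:3
Element totals:
  C: 8
  H: 10
Molecular formula: C8H10.
Molar mass = 106.168 g/mol.
Mass from H: 10 × 1.008 = 10.080 g/mol.
%H = 10.080 / 106.168 × 100 = 9.49%.

9.49%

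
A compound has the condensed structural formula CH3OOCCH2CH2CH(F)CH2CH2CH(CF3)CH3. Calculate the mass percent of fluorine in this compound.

31.12%

Atom tally by fragment:
  CH3OOCCH2 → C:3 H:5 O:2
  CH2 → C:1 H:2
  CH(F) → C:1 H:1 F:1
  CH2 → C:1 H:2
  CH2 → C:1 H:2
  CH(CF3) → C:2 H:1 F:3
  CH3 → C:1 H:3
Element totals:
  C: 10
  H: 16
  F: 4
  O: 2
Molecular formula: C10H16F4O2.
Molar mass = 244.228 g/mol.
Mass from F: 4 × 18.998 = 75.992 g/mol.
%F = 75.992 / 244.228 × 100 = 31.12%.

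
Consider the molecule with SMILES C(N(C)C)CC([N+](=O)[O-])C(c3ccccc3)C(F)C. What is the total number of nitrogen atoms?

Atom tally by fragment:
  (CH3)2NCH2 → C:3 H:8 N:1
  CH2 → C:1 H:2
  CH(NO2) → C:1 H:1 N:1 O:2
  CH(C6H5) → C:7 H:6
  CH(F) → C:1 H:1 F:1
  CH3 → C:1 H:3
Element totals:
  C: 14
  H: 21
  F: 1
  N: 2
  O: 2

2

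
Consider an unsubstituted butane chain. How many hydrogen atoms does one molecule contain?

10

Atom tally by fragment:
  CH3 → C:1 H:3
  CH2 → C:1 H:2
  CH2 → C:1 H:2
  CH3 → C:1 H:3
Element totals:
  C: 4
  H: 10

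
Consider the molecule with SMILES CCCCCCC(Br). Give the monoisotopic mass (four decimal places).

178.0357

Atom tally by fragment:
  CH3 → C:1 H:3
  CH2 → C:1 H:2
  CH2 → C:1 H:2
  CH2 → C:1 H:2
  CH2 → C:1 H:2
  CH2 → C:1 H:2
  CH2Br → C:1 H:2 Br:1
Element totals:
  C: 7
  H: 15
  Br: 1
Molecular formula: C7H15Br.
  M = 7(12.0) + 15(1.007825) + 78.918338
    = 84.000000 + 15.117375 + 78.918338 = 178.035713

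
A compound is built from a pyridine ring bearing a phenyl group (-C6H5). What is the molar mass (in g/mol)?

Atom tally by fragment:
  pyridine ring core → C:5 H:5 N:1
  (− 1 ring H displaced by substituents)
  + C6H5 → C:6 H:5
Element totals:
  C: 11
  H: 9
  N: 1
Molecular formula: C11H9N.
  M = 11(12.011) + 9(1.008) + 14.007
    = 132.121 + 9.072 + 14.007 = 155.200

155.20 g/mol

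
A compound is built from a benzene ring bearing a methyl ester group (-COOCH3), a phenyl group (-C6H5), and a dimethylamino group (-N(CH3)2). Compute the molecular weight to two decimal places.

255.32 g/mol

Atom tally by fragment:
  benzene ring core → C:6 H:6
  (− 3 ring H displaced by substituents)
  + COOCH3 → C:2 H:3 O:2
  + C6H5 → C:6 H:5
  + N(CH3)2 → N:1 C:2 H:6
Element totals:
  C: 16
  H: 17
  N: 1
  O: 2
Molecular formula: C16H17NO2.
  M = 16(12.011) + 17(1.008) + 14.007 + 2(15.999)
    = 192.176 + 17.136 + 14.007 + 31.998 = 255.317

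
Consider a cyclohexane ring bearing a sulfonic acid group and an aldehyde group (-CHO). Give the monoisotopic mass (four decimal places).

Atom tally by fragment:
  cyclohexane ring core → C:6 H:12
  (− 2 ring H displaced by substituents)
  + SO3H → S:1 O:3 H:1
  + CHO → C:1 H:1 O:1
Element totals:
  C: 7
  H: 12
  O: 4
  S: 1
Molecular formula: C7H12O4S.
  M = 7(12.0) + 12(1.007825) + 4(15.994915) + 31.972071
    = 84.000000 + 12.093900 + 63.979660 + 31.972071 = 192.045631

192.0456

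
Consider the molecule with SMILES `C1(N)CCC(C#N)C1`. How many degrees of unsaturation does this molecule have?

3

Atom tally by fragment:
  cyclopentane ring core → C:5 H:10
  (− 2 ring H displaced by substituents)
  + NH2 → N:1 H:2
  + CN → C:1 N:1
Element totals:
  C: 6
  H: 10
  N: 2
Molecular formula: C6H10N2.
DoU = (2C + 2 + N − H − X) / 2 = (2·6 + 2 + 2 − 10 − 0) / 2 = 3.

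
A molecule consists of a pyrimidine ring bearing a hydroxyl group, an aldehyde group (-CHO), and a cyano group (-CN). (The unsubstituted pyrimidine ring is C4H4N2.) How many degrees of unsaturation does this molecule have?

7

Atom tally by fragment:
  pyrimidine ring core → C:4 H:4 N:2
  (− 3 ring H displaced by substituents)
  + OH → O:1 H:1
  + CHO → C:1 H:1 O:1
  + CN → C:1 N:1
Element totals:
  C: 6
  H: 3
  N: 3
  O: 2
Molecular formula: C6H3N3O2.
DoU = (2C + 2 + N − H − X) / 2 = (2·6 + 2 + 3 − 3 − 0) / 2 = 7.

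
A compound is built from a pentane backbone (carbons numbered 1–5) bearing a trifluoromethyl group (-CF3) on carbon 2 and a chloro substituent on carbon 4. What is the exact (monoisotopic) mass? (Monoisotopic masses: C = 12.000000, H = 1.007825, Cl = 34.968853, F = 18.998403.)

174.0423

Atom tally by fragment:
  CH3 → C:1 H:3
  CH(CF3) → C:2 H:1 F:3
  CH2 → C:1 H:2
  CH(Cl) → C:1 H:1 Cl:1
  CH3 → C:1 H:3
Element totals:
  C: 6
  H: 10
  Cl: 1
  F: 3
Molecular formula: C6H10ClF3.
  M = 6(12.0) + 10(1.007825) + 34.968853 + 3(18.998403)
    = 72.000000 + 10.078250 + 34.968853 + 56.995209 = 174.042312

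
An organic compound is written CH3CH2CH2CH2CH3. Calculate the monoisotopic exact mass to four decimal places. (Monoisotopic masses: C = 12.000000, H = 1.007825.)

Atom tally by fragment:
  CH3 → C:1 H:3
  CH2 → C:1 H:2
  CH2 → C:1 H:2
  CH2 → C:1 H:2
  CH3 → C:1 H:3
Element totals:
  C: 5
  H: 12
Molecular formula: C5H12.
  M = 5(12.0) + 12(1.007825)
    = 60.000000 + 12.093900 = 72.093900

72.0939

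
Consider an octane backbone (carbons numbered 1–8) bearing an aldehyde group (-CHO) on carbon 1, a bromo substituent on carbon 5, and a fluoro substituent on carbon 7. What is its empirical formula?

Atom tally by fragment:
  OHCCH2 → C:2 H:3 O:1
  CH2 → C:1 H:2
  CH2 → C:1 H:2
  CH2 → C:1 H:2
  CH(Br) → C:1 H:1 Br:1
  CH2 → C:1 H:2
  CH(F) → C:1 H:1 F:1
  CH3 → C:1 H:3
Element totals:
  C: 9
  H: 16
  Br: 1
  F: 1
  O: 1
Molecular formula: C9H16BrFO.
gcd of subscripts (1, 9, 1, 16, 1) = 1, so the empirical formula equals the molecular formula.

C9H16BrFO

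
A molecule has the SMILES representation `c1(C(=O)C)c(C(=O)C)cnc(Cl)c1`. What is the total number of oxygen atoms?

2

Atom tally by fragment:
  pyridine ring core → C:5 H:5 N:1
  (− 3 ring H displaced by substituents)
  + COCH3 → C:2 H:3 O:1
  + COCH3 → C:2 H:3 O:1
  + Cl → Cl:1
Element totals:
  C: 9
  H: 8
  Cl: 1
  N: 1
  O: 2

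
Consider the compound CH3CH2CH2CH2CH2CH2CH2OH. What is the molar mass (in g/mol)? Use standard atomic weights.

Atom tally by fragment:
  CH3 → C:1 H:3
  CH2 → C:1 H:2
  CH2 → C:1 H:2
  CH2 → C:1 H:2
  CH2 → C:1 H:2
  CH2 → C:1 H:2
  CH2OH → C:1 H:3 O:1
Element totals:
  C: 7
  H: 16
  O: 1
Molecular formula: C7H16O.
  M = 7(12.011) + 16(1.008) + 15.999
    = 84.077 + 16.128 + 15.999 = 116.204

116.20 g/mol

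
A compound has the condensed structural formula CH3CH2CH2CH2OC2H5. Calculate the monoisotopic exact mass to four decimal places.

Atom tally by fragment:
  CH3 → C:1 H:3
  CH2 → C:1 H:2
  CH2 → C:1 H:2
  CH2OC2H5 → C:3 H:7 O:1
Element totals:
  C: 6
  H: 14
  O: 1
Molecular formula: C6H14O.
  M = 6(12.0) + 14(1.007825) + 15.994915
    = 72.000000 + 14.109550 + 15.994915 = 102.104465

102.1045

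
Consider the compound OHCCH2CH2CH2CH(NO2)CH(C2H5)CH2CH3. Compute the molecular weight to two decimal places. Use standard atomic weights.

Atom tally by fragment:
  OHCCH2 → C:2 H:3 O:1
  CH2 → C:1 H:2
  CH2 → C:1 H:2
  CH(NO2) → C:1 H:1 N:1 O:2
  CH(C2H5) → C:3 H:6
  CH2 → C:1 H:2
  CH3 → C:1 H:3
Element totals:
  C: 10
  H: 19
  N: 1
  O: 3
Molecular formula: C10H19NO3.
  M = 10(12.011) + 19(1.008) + 14.007 + 3(15.999)
    = 120.110 + 19.152 + 14.007 + 47.997 = 201.266

201.27 g/mol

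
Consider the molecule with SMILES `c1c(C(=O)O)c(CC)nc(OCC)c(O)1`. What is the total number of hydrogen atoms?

Atom tally by fragment:
  pyridine ring core → C:5 H:5 N:1
  (− 4 ring H displaced by substituents)
  + COOH → C:1 H:1 O:2
  + C2H5 → C:2 H:5
  + OC2H5 → C:2 H:5 O:1
  + OH → O:1 H:1
Element totals:
  C: 10
  H: 13
  N: 1
  O: 4

13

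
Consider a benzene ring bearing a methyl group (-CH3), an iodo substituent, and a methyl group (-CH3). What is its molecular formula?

C8H9I

Atom tally by fragment:
  benzene ring core → C:6 H:6
  (− 3 ring H displaced by substituents)
  + CH3 → C:1 H:3
  + I → I:1
  + CH3 → C:1 H:3
Element totals:
  C: 8
  H: 9
  I: 1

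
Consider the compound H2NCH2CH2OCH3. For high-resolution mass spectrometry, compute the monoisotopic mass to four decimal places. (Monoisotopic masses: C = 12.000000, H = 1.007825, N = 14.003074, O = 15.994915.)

Atom tally by fragment:
  H2NCH2 → C:1 H:4 N:1
  CH2OCH3 → C:2 H:5 O:1
Element totals:
  C: 3
  H: 9
  N: 1
  O: 1
Molecular formula: C3H9NO.
  M = 3(12.0) + 9(1.007825) + 14.003074 + 15.994915
    = 36.000000 + 9.070425 + 14.003074 + 15.994915 = 75.068414

75.0684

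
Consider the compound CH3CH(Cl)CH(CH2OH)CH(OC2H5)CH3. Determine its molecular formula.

C8H17ClO2

Atom tally by fragment:
  CH3 → C:1 H:3
  CH(Cl) → C:1 H:1 Cl:1
  CH(CH2OH) → C:2 H:4 O:1
  CH(OC2H5) → C:3 H:6 O:1
  CH3 → C:1 H:3
Element totals:
  C: 8
  H: 17
  Cl: 1
  O: 2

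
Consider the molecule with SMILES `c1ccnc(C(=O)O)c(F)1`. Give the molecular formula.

Atom tally by fragment:
  pyridine ring core → C:5 H:5 N:1
  (− 2 ring H displaced by substituents)
  + COOH → C:1 H:1 O:2
  + F → F:1
Element totals:
  C: 6
  H: 4
  F: 1
  N: 1
  O: 2

C6H4FNO2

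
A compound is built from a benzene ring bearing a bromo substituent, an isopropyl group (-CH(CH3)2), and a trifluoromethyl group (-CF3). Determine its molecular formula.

Atom tally by fragment:
  benzene ring core → C:6 H:6
  (− 3 ring H displaced by substituents)
  + Br → Br:1
  + CH(CH3)2 → C:3 H:7
  + CF3 → C:1 F:3
Element totals:
  C: 10
  H: 10
  Br: 1
  F: 3

C10H10BrF3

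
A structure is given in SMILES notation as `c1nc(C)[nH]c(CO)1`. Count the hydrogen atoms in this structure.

8

Atom tally by fragment:
  imidazole ring core → C:3 H:4 N:2
  (− 2 ring H displaced by substituents)
  + CH3 → C:1 H:3
  + CH2OH → C:1 H:3 O:1
Element totals:
  C: 5
  H: 8
  N: 2
  O: 1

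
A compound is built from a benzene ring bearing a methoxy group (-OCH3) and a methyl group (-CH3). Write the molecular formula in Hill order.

Atom tally by fragment:
  benzene ring core → C:6 H:6
  (− 2 ring H displaced by substituents)
  + OCH3 → C:1 H:3 O:1
  + CH3 → C:1 H:3
Element totals:
  C: 8
  H: 10
  O: 1

C8H10O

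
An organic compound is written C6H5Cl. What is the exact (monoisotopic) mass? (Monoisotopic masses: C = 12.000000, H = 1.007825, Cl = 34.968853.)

Atom tally by fragment:
  benzene ring core → C:6 H:6
  (− 1 ring H displaced by substituents)
  + Cl → Cl:1
Element totals:
  C: 6
  H: 5
  Cl: 1
Molecular formula: C6H5Cl.
  M = 6(12.0) + 5(1.007825) + 34.968853
    = 72.000000 + 5.039125 + 34.968853 = 112.007978

112.0080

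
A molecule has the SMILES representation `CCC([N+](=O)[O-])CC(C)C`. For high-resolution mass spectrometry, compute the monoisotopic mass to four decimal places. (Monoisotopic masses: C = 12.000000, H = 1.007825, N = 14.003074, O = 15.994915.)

Atom tally by fragment:
  CH3 → C:1 H:3
  CH2 → C:1 H:2
  CH(NO2) → C:1 H:1 N:1 O:2
  CH2 → C:1 H:2
  CH(CH3) → C:2 H:4
  CH3 → C:1 H:3
Element totals:
  C: 7
  H: 15
  N: 1
  O: 2
Molecular formula: C7H15NO2.
  M = 7(12.0) + 15(1.007825) + 14.003074 + 2(15.994915)
    = 84.000000 + 15.117375 + 14.003074 + 31.989830 = 145.110279

145.1103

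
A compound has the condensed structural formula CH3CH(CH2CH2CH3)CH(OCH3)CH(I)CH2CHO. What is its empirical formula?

Atom tally by fragment:
  CH3 → C:1 H:3
  CH(CH2CH2CH3) → C:4 H:8
  CH(OCH3) → C:2 H:4 O:1
  CH(I) → C:1 H:1 I:1
  CH2CHO → C:2 H:3 O:1
Element totals:
  C: 10
  H: 19
  I: 1
  O: 2
Molecular formula: C10H19IO2.
gcd of subscripts (10, 19, 1, 2) = 1, so the empirical formula equals the molecular formula.

C10H19IO2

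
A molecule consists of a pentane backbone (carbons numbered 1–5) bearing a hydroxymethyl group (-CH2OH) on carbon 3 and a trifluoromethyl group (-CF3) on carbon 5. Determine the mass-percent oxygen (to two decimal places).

Atom tally by fragment:
  CH3 → C:1 H:3
  CH2 → C:1 H:2
  CH(CH2OH) → C:2 H:4 O:1
  CH2 → C:1 H:2
  CH2CF3 → C:2 H:2 F:3
Element totals:
  C: 7
  H: 13
  F: 3
  O: 1
Molecular formula: C7H13F3O.
Molar mass = 170.174 g/mol.
Mass from O: 1 × 15.999 = 15.999 g/mol.
%O = 15.999 / 170.174 × 100 = 9.40%.

9.40%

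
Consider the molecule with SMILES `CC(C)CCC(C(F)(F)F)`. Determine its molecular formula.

Atom tally by fragment:
  CH3 → C:1 H:3
  CH(CH3) → C:2 H:4
  CH2 → C:1 H:2
  CH2 → C:1 H:2
  CH2CF3 → C:2 H:2 F:3
Element totals:
  C: 7
  H: 13
  F: 3

C7H13F3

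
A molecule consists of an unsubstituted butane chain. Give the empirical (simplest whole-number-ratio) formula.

C2H5

Atom tally by fragment:
  CH3 → C:1 H:3
  CH2 → C:1 H:2
  CH2 → C:1 H:2
  CH3 → C:1 H:3
Element totals:
  C: 4
  H: 10
Molecular formula: C4H10.
gcd of subscripts = 2; dividing each by 2:
  C: 4/2 = 2
  H: 10/2 = 5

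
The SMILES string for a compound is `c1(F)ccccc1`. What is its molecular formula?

Atom tally by fragment:
  benzene ring core → C:6 H:6
  (− 1 ring H displaced by substituents)
  + F → F:1
Element totals:
  C: 6
  H: 5
  F: 1

C6H5F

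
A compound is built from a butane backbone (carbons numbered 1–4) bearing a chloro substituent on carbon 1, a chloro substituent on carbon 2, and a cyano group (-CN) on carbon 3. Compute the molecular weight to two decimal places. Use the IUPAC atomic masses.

152.02 g/mol

Atom tally by fragment:
  ClCH2 → C:1 H:2 Cl:1
  CH(Cl) → C:1 H:1 Cl:1
  CH(CN) → C:2 H:1 N:1
  CH3 → C:1 H:3
Element totals:
  C: 5
  H: 7
  Cl: 2
  N: 1
Molecular formula: C5H7Cl2N.
  M = 5(12.011) + 7(1.008) + 2(35.45) + 14.007
    = 60.055 + 7.056 + 70.900 + 14.007 = 152.018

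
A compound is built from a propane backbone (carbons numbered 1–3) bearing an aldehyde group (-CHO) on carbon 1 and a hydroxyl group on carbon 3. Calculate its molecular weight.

Atom tally by fragment:
  OHCCH2 → C:2 H:3 O:1
  CH2 → C:1 H:2
  CH2OH → C:1 H:3 O:1
Element totals:
  C: 4
  H: 8
  O: 2
Molecular formula: C4H8O2.
  M = 4(12.011) + 8(1.008) + 2(15.999)
    = 48.044 + 8.064 + 31.998 = 88.106

88.11 g/mol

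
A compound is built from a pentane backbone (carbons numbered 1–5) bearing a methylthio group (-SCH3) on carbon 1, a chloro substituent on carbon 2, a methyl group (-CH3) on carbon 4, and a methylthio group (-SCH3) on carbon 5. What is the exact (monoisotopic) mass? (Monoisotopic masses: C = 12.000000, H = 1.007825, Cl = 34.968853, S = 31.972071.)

212.0460

Atom tally by fragment:
  CH3SCH2 → C:2 H:5 S:1
  CH(Cl) → C:1 H:1 Cl:1
  CH2 → C:1 H:2
  CH(CH3) → C:2 H:4
  CH2SCH3 → C:2 H:5 S:1
Element totals:
  C: 8
  H: 17
  Cl: 1
  S: 2
Molecular formula: C8H17ClS2.
  M = 8(12.0) + 17(1.007825) + 34.968853 + 2(31.972071)
    = 96.000000 + 17.133025 + 34.968853 + 63.944142 = 212.046020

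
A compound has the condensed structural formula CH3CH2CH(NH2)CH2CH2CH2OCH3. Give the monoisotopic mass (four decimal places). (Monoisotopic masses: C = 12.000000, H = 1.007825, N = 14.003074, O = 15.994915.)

131.1310

Atom tally by fragment:
  CH3 → C:1 H:3
  CH2 → C:1 H:2
  CH(NH2) → C:1 H:3 N:1
  CH2 → C:1 H:2
  CH2 → C:1 H:2
  CH2OCH3 → C:2 H:5 O:1
Element totals:
  C: 7
  H: 17
  N: 1
  O: 1
Molecular formula: C7H17NO.
  M = 7(12.0) + 17(1.007825) + 14.003074 + 15.994915
    = 84.000000 + 17.133025 + 14.003074 + 15.994915 = 131.131014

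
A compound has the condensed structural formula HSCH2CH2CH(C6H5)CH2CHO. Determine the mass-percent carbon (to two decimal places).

68.00%

Element totals:
  C: 11
  H: 14
  O: 1
  S: 1
Molecular formula: C11H14OS.
Molar mass = 194.292 g/mol.
Mass from C: 11 × 12.011 = 132.121 g/mol.
%C = 132.121 / 194.292 × 100 = 68.00%.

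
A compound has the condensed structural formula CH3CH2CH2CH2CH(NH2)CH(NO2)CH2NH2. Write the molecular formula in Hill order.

C7H17N3O2

Element totals:
  C: 7
  H: 17
  N: 3
  O: 2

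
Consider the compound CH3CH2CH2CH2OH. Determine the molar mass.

74.12 g/mol

Element totals:
  C: 4
  H: 10
  O: 1
Molecular formula: C4H10O.
  M = 4(12.011) + 10(1.008) + 15.999
    = 48.044 + 10.080 + 15.999 = 74.123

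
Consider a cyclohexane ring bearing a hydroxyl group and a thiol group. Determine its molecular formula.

C6H12OS

Atom tally by fragment:
  cyclohexane ring core → C:6 H:12
  (− 2 ring H displaced by substituents)
  + OH → O:1 H:1
  + SH → S:1 H:1
Element totals:
  C: 6
  H: 12
  O: 1
  S: 1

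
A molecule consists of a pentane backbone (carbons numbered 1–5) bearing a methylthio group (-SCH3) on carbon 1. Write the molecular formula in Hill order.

Atom tally by fragment:
  CH3SCH2 → C:2 H:5 S:1
  CH2 → C:1 H:2
  CH2 → C:1 H:2
  CH2 → C:1 H:2
  CH3 → C:1 H:3
Element totals:
  C: 6
  H: 14
  S: 1

C6H14S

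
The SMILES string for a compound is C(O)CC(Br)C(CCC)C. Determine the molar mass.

209.13 g/mol

Atom tally by fragment:
  HOCH2 → C:1 H:3 O:1
  CH2 → C:1 H:2
  CH(Br) → C:1 H:1 Br:1
  CH(CH2CH2CH3) → C:4 H:8
  CH3 → C:1 H:3
Element totals:
  C: 8
  H: 17
  Br: 1
  O: 1
Molecular formula: C8H17BrO.
  M = 8(12.011) + 17(1.008) + 79.904 + 15.999
    = 96.088 + 17.136 + 79.904 + 15.999 = 209.127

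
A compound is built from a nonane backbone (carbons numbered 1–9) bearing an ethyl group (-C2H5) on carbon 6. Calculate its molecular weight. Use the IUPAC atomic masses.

Atom tally by fragment:
  CH3 → C:1 H:3
  CH2 → C:1 H:2
  CH2 → C:1 H:2
  CH2 → C:1 H:2
  CH2 → C:1 H:2
  CH(C2H5) → C:3 H:6
  CH2 → C:1 H:2
  CH2 → C:1 H:2
  CH3 → C:1 H:3
Element totals:
  C: 11
  H: 24
Molecular formula: C11H24.
  M = 11(12.011) + 24(1.008)
    = 132.121 + 24.192 = 156.313

156.31 g/mol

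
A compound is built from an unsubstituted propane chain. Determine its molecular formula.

Atom tally by fragment:
  CH3 → C:1 H:3
  CH2 → C:1 H:2
  CH3 → C:1 H:3
Element totals:
  C: 3
  H: 8

C3H8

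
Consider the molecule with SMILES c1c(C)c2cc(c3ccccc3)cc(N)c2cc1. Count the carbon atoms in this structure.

Atom tally by fragment:
  naphthalene ring system core → C:10 H:8
  (− 3 ring H displaced by substituents)
  + CH3 → C:1 H:3
  + C6H5 → C:6 H:5
  + NH2 → N:1 H:2
Element totals:
  C: 17
  H: 15
  N: 1

17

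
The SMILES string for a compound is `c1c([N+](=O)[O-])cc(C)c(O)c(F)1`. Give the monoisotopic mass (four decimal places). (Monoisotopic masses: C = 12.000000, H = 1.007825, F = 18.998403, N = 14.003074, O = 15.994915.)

171.0332

Atom tally by fragment:
  benzene ring core → C:6 H:6
  (− 4 ring H displaced by substituents)
  + NO2 → N:1 O:2
  + CH3 → C:1 H:3
  + OH → O:1 H:1
  + F → F:1
Element totals:
  C: 7
  H: 6
  F: 1
  N: 1
  O: 3
Molecular formula: C7H6FNO3.
  M = 7(12.0) + 6(1.007825) + 18.998403 + 14.003074 + 3(15.994915)
    = 84.000000 + 6.046950 + 18.998403 + 14.003074 + 47.984745 = 171.033172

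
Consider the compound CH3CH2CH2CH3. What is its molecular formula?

Atom tally by fragment:
  CH3 → C:1 H:3
  CH2 → C:1 H:2
  CH2 → C:1 H:2
  CH3 → C:1 H:3
Element totals:
  C: 4
  H: 10

C4H10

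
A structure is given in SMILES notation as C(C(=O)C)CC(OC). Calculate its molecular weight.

116.16 g/mol

Atom tally by fragment:
  CH3COCH2 → C:3 H:5 O:1
  CH2 → C:1 H:2
  CH2OCH3 → C:2 H:5 O:1
Element totals:
  C: 6
  H: 12
  O: 2
Molecular formula: C6H12O2.
  M = 6(12.011) + 12(1.008) + 2(15.999)
    = 72.066 + 12.096 + 31.998 = 116.160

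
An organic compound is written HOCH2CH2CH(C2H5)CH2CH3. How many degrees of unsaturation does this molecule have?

Element totals:
  C: 7
  H: 16
  O: 1
Molecular formula: C7H16O.
DoU = (2C + 2 + N − H − X) / 2 = (2·7 + 2 + 0 − 16 − 0) / 2 = 0.

0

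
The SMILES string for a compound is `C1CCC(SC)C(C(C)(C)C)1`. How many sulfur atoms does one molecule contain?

1

Atom tally by fragment:
  cyclopentane ring core → C:5 H:10
  (− 2 ring H displaced by substituents)
  + SCH3 → C:1 H:3 S:1
  + C(CH3)3 → C:4 H:9
Element totals:
  C: 10
  H: 20
  S: 1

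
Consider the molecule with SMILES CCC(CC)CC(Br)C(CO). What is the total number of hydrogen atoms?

Atom tally by fragment:
  CH3 → C:1 H:3
  CH2 → C:1 H:2
  CH(C2H5) → C:3 H:6
  CH2 → C:1 H:2
  CH(Br) → C:1 H:1 Br:1
  CH2CH2OH → C:2 H:5 O:1
Element totals:
  C: 9
  H: 19
  Br: 1
  O: 1

19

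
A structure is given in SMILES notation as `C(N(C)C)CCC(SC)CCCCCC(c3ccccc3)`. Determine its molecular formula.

C19H33NS

Atom tally by fragment:
  (CH3)2NCH2 → C:3 H:8 N:1
  CH2 → C:1 H:2
  CH2 → C:1 H:2
  CH(SCH3) → C:2 H:4 S:1
  CH2 → C:1 H:2
  CH2 → C:1 H:2
  CH2 → C:1 H:2
  CH2 → C:1 H:2
  CH2 → C:1 H:2
  CH2C6H5 → C:7 H:7
Element totals:
  C: 19
  H: 33
  N: 1
  S: 1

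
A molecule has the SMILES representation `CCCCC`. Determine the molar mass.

72.15 g/mol

Atom tally by fragment:
  CH3 → C:1 H:3
  CH2 → C:1 H:2
  CH2 → C:1 H:2
  CH2 → C:1 H:2
  CH3 → C:1 H:3
Element totals:
  C: 5
  H: 12
Molecular formula: C5H12.
  M = 5(12.011) + 12(1.008)
    = 60.055 + 12.096 = 72.151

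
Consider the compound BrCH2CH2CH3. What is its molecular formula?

C3H7Br

Element totals:
  C: 3
  H: 7
  Br: 1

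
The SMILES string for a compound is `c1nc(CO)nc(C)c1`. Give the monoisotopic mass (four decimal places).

Atom tally by fragment:
  pyrimidine ring core → C:4 H:4 N:2
  (− 2 ring H displaced by substituents)
  + CH2OH → C:1 H:3 O:1
  + CH3 → C:1 H:3
Element totals:
  C: 6
  H: 8
  N: 2
  O: 1
Molecular formula: C6H8N2O.
  M = 6(12.0) + 8(1.007825) + 2(14.003074) + 15.994915
    = 72.000000 + 8.062600 + 28.006148 + 15.994915 = 124.063663

124.0637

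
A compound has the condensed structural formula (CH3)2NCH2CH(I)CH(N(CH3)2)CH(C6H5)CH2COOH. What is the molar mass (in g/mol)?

404.29 g/mol

Atom tally by fragment:
  (CH3)2NCH2 → C:3 H:8 N:1
  CH(I) → C:1 H:1 I:1
  CH(N(CH3)2) → C:3 H:7 N:1
  CH(C6H5) → C:7 H:6
  CH2COOH → C:2 H:3 O:2
Element totals:
  C: 16
  H: 25
  I: 1
  N: 2
  O: 2
Molecular formula: C16H25IN2O2.
  M = 16(12.011) + 25(1.008) + 126.904 + 2(14.007) + 2(15.999)
    = 192.176 + 25.200 + 126.904 + 28.014 + 31.998 = 404.292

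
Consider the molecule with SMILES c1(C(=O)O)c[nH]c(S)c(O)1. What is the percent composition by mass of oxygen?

Atom tally by fragment:
  pyrrole ring core → C:4 H:5 N:1
  (− 3 ring H displaced by substituents)
  + COOH → C:1 H:1 O:2
  + SH → S:1 H:1
  + OH → O:1 H:1
Element totals:
  C: 5
  H: 5
  N: 1
  O: 3
  S: 1
Molecular formula: C5H5NO3S.
Molar mass = 159.159 g/mol.
Mass from O: 3 × 15.999 = 47.997 g/mol.
%O = 47.997 / 159.159 × 100 = 30.16%.

30.16%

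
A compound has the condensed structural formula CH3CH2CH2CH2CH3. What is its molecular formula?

Atom tally by fragment:
  CH3 → C:1 H:3
  CH2 → C:1 H:2
  CH2 → C:1 H:2
  CH2 → C:1 H:2
  CH3 → C:1 H:3
Element totals:
  C: 5
  H: 12

C5H12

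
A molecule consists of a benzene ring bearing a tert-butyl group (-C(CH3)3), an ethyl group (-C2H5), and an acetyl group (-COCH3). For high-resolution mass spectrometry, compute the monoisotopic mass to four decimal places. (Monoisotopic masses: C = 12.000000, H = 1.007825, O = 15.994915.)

Atom tally by fragment:
  benzene ring core → C:6 H:6
  (− 3 ring H displaced by substituents)
  + C(CH3)3 → C:4 H:9
  + C2H5 → C:2 H:5
  + COCH3 → C:2 H:3 O:1
Element totals:
  C: 14
  H: 20
  O: 1
Molecular formula: C14H20O.
  M = 14(12.0) + 20(1.007825) + 15.994915
    = 168.000000 + 20.156500 + 15.994915 = 204.151415

204.1514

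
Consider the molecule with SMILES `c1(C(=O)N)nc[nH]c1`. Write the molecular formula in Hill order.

C4H5N3O

Atom tally by fragment:
  imidazole ring core → C:3 H:4 N:2
  (− 1 ring H displaced by substituents)
  + CONH2 → C:1 H:2 O:1 N:1
Element totals:
  C: 4
  H: 5
  N: 3
  O: 1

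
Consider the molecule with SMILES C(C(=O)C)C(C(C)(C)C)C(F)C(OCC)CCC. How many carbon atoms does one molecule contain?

15

Atom tally by fragment:
  CH3COCH2 → C:3 H:5 O:1
  CH(C(CH3)3) → C:5 H:10
  CH(F) → C:1 H:1 F:1
  CH(OC2H5) → C:3 H:6 O:1
  CH2 → C:1 H:2
  CH2 → C:1 H:2
  CH3 → C:1 H:3
Element totals:
  C: 15
  H: 29
  F: 1
  O: 2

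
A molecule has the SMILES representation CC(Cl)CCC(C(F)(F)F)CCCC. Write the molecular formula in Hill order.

Atom tally by fragment:
  CH3 → C:1 H:3
  CH(Cl) → C:1 H:1 Cl:1
  CH2 → C:1 H:2
  CH2 → C:1 H:2
  CH(CF3) → C:2 H:1 F:3
  CH2 → C:1 H:2
  CH2 → C:1 H:2
  CH2 → C:1 H:2
  CH3 → C:1 H:3
Element totals:
  C: 10
  H: 18
  Cl: 1
  F: 3

C10H18ClF3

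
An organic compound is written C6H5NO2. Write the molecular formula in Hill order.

C6H5NO2

Atom tally by fragment:
  benzene ring core → C:6 H:6
  (− 1 ring H displaced by substituents)
  + NO2 → N:1 O:2
Element totals:
  C: 6
  H: 5
  N: 1
  O: 2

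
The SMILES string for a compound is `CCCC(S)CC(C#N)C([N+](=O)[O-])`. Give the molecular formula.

C8H14N2O2S

Atom tally by fragment:
  CH3 → C:1 H:3
  CH2 → C:1 H:2
  CH2 → C:1 H:2
  CH(SH) → C:1 H:2 S:1
  CH2 → C:1 H:2
  CH(CN) → C:2 H:1 N:1
  CH2NO2 → C:1 H:2 N:1 O:2
Element totals:
  C: 8
  H: 14
  N: 2
  O: 2
  S: 1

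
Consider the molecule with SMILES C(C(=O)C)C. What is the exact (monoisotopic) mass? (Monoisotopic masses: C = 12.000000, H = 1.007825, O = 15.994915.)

Atom tally by fragment:
  CH3COCH2 → C:3 H:5 O:1
  CH3 → C:1 H:3
Element totals:
  C: 4
  H: 8
  O: 1
Molecular formula: C4H8O.
  M = 4(12.0) + 8(1.007825) + 15.994915
    = 48.000000 + 8.062600 + 15.994915 = 72.057515

72.0575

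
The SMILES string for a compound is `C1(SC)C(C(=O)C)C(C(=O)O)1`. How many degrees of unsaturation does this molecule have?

3

Atom tally by fragment:
  cyclopropane ring core → C:3 H:6
  (− 3 ring H displaced by substituents)
  + SCH3 → C:1 H:3 S:1
  + COCH3 → C:2 H:3 O:1
  + COOH → C:1 H:1 O:2
Element totals:
  C: 7
  H: 10
  O: 3
  S: 1
Molecular formula: C7H10O3S.
DoU = (2C + 2 + N − H − X) / 2 = (2·7 + 2 + 0 − 10 − 0) / 2 = 3.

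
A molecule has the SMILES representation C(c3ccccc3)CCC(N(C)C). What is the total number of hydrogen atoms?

19

Atom tally by fragment:
  C6H5CH2 → C:7 H:7
  CH2 → C:1 H:2
  CH2 → C:1 H:2
  CH2N(CH3)2 → C:3 H:8 N:1
Element totals:
  C: 12
  H: 19
  N: 1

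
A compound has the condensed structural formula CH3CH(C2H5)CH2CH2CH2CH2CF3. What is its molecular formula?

Element totals:
  C: 9
  H: 17
  F: 3

C9H17F3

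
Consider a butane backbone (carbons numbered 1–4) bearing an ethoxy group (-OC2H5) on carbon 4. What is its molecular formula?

C6H14O

Atom tally by fragment:
  CH3 → C:1 H:3
  CH2 → C:1 H:2
  CH2 → C:1 H:2
  CH2OC2H5 → C:3 H:7 O:1
Element totals:
  C: 6
  H: 14
  O: 1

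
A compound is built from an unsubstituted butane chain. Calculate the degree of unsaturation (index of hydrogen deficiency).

0

Atom tally by fragment:
  CH3 → C:1 H:3
  CH2 → C:1 H:2
  CH2 → C:1 H:2
  CH3 → C:1 H:3
Element totals:
  C: 4
  H: 10
Molecular formula: C4H10.
DoU = (2C + 2 + N − H − X) / 2 = (2·4 + 2 + 0 − 10 − 0) / 2 = 0.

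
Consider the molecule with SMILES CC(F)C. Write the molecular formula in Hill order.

C3H7F

Atom tally by fragment:
  CH3 → C:1 H:3
  CH(F) → C:1 H:1 F:1
  CH3 → C:1 H:3
Element totals:
  C: 3
  H: 7
  F: 1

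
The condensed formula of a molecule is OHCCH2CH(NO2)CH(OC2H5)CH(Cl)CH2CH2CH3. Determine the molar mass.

Atom tally by fragment:
  OHCCH2 → C:2 H:3 O:1
  CH(NO2) → C:1 H:1 N:1 O:2
  CH(OC2H5) → C:3 H:6 O:1
  CH(Cl) → C:1 H:1 Cl:1
  CH2 → C:1 H:2
  CH2 → C:1 H:2
  CH3 → C:1 H:3
Element totals:
  C: 10
  H: 18
  Cl: 1
  N: 1
  O: 4
Molecular formula: C10H18ClNO4.
  M = 10(12.011) + 18(1.008) + 35.45 + 14.007 + 4(15.999)
    = 120.110 + 18.144 + 35.450 + 14.007 + 63.996 = 251.707

251.71 g/mol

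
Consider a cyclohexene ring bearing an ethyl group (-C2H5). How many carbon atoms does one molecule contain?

Atom tally by fragment:
  cyclohexene ring core → C:6 H:10
  (− 1 ring H displaced by substituents)
  + C2H5 → C:2 H:5
Element totals:
  C: 8
  H: 14

8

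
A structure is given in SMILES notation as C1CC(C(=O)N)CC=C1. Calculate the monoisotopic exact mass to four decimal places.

125.0841

Atom tally by fragment:
  cyclohexene ring core → C:6 H:10
  (− 1 ring H displaced by substituents)
  + CONH2 → C:1 H:2 O:1 N:1
Element totals:
  C: 7
  H: 11
  N: 1
  O: 1
Molecular formula: C7H11NO.
  M = 7(12.0) + 11(1.007825) + 14.003074 + 15.994915
    = 84.000000 + 11.086075 + 14.003074 + 15.994915 = 125.084064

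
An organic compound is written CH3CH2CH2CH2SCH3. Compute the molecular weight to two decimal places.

Element totals:
  C: 5
  H: 12
  S: 1
Molecular formula: C5H12S.
  M = 5(12.011) + 12(1.008) + 32.06
    = 60.055 + 12.096 + 32.060 = 104.211

104.21 g/mol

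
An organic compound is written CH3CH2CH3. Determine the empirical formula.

C3H8

Element totals:
  C: 3
  H: 8
Molecular formula: C3H8.
gcd of subscripts (3, 8) = 1, so the empirical formula equals the molecular formula.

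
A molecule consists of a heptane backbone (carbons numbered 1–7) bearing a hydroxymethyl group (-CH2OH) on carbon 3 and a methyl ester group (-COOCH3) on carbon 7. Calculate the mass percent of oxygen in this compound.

Atom tally by fragment:
  CH3 → C:1 H:3
  CH2 → C:1 H:2
  CH(CH2OH) → C:2 H:4 O:1
  CH2 → C:1 H:2
  CH2 → C:1 H:2
  CH2 → C:1 H:2
  CH2COOCH3 → C:3 H:5 O:2
Element totals:
  C: 10
  H: 20
  O: 3
Molecular formula: C10H20O3.
Molar mass = 188.267 g/mol.
Mass from O: 3 × 15.999 = 47.997 g/mol.
%O = 47.997 / 188.267 × 100 = 25.49%.

25.49%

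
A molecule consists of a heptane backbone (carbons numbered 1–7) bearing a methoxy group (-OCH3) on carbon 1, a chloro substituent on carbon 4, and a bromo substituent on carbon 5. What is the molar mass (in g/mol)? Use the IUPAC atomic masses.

243.57 g/mol

Atom tally by fragment:
  CH3OCH2 → C:2 H:5 O:1
  CH2 → C:1 H:2
  CH2 → C:1 H:2
  CH(Cl) → C:1 H:1 Cl:1
  CH(Br) → C:1 H:1 Br:1
  CH2 → C:1 H:2
  CH3 → C:1 H:3
Element totals:
  C: 8
  H: 16
  Br: 1
  Cl: 1
  O: 1
Molecular formula: C8H16BrClO.
  M = 8(12.011) + 16(1.008) + 79.904 + 35.45 + 15.999
    = 96.088 + 16.128 + 79.904 + 35.450 + 15.999 = 243.569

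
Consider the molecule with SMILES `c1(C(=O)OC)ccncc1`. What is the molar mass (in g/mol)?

137.14 g/mol

Atom tally by fragment:
  pyridine ring core → C:5 H:5 N:1
  (− 1 ring H displaced by substituents)
  + COOCH3 → C:2 H:3 O:2
Element totals:
  C: 7
  H: 7
  N: 1
  O: 2
Molecular formula: C7H7NO2.
  M = 7(12.011) + 7(1.008) + 14.007 + 2(15.999)
    = 84.077 + 7.056 + 14.007 + 31.998 = 137.138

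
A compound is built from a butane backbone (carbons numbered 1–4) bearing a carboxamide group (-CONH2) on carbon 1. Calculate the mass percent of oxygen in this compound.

Atom tally by fragment:
  H2NOCCH2 → C:2 H:4 O:1 N:1
  CH2 → C:1 H:2
  CH2 → C:1 H:2
  CH3 → C:1 H:3
Element totals:
  C: 5
  H: 11
  N: 1
  O: 1
Molecular formula: C5H11NO.
Molar mass = 101.149 g/mol.
Mass from O: 1 × 15.999 = 15.999 g/mol.
%O = 15.999 / 101.149 × 100 = 15.82%.

15.82%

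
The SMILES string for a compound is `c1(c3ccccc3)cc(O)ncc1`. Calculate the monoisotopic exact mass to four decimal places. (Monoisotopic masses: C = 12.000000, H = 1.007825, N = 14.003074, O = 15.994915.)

171.0684

Atom tally by fragment:
  pyridine ring core → C:5 H:5 N:1
  (− 2 ring H displaced by substituents)
  + C6H5 → C:6 H:5
  + OH → O:1 H:1
Element totals:
  C: 11
  H: 9
  N: 1
  O: 1
Molecular formula: C11H9NO.
  M = 11(12.0) + 9(1.007825) + 14.003074 + 15.994915
    = 132.000000 + 9.070425 + 14.003074 + 15.994915 = 171.068414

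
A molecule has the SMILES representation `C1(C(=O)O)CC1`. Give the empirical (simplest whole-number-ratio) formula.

C2H3O

Atom tally by fragment:
  cyclopropane ring core → C:3 H:6
  (− 1 ring H displaced by substituents)
  + COOH → C:1 H:1 O:2
Element totals:
  C: 4
  H: 6
  O: 2
Molecular formula: C4H6O2.
gcd of subscripts = 2; dividing each by 2:
  C: 4/2 = 2
  H: 6/2 = 3
  O: 2/2 = 1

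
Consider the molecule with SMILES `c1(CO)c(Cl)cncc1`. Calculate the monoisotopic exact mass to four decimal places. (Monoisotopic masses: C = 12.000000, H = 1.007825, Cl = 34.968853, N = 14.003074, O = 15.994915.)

Atom tally by fragment:
  pyridine ring core → C:5 H:5 N:1
  (− 2 ring H displaced by substituents)
  + CH2OH → C:1 H:3 O:1
  + Cl → Cl:1
Element totals:
  C: 6
  H: 6
  Cl: 1
  N: 1
  O: 1
Molecular formula: C6H6ClNO.
  M = 6(12.0) + 6(1.007825) + 34.968853 + 14.003074 + 15.994915
    = 72.000000 + 6.046950 + 34.968853 + 14.003074 + 15.994915 = 143.013792

143.0138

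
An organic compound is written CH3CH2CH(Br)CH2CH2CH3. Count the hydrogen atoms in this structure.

Atom tally by fragment:
  CH3 → C:1 H:3
  CH2 → C:1 H:2
  CH(Br) → C:1 H:1 Br:1
  CH2 → C:1 H:2
  CH2 → C:1 H:2
  CH3 → C:1 H:3
Element totals:
  C: 6
  H: 13
  Br: 1

13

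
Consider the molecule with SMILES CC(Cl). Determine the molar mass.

64.51 g/mol

Atom tally by fragment:
  CH3 → C:1 H:3
  CH2Cl → C:1 H:2 Cl:1
Element totals:
  C: 2
  H: 5
  Cl: 1
Molecular formula: C2H5Cl.
  M = 2(12.011) + 5(1.008) + 35.45
    = 24.022 + 5.040 + 35.450 = 64.512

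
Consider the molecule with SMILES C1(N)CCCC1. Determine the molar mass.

85.15 g/mol

Atom tally by fragment:
  cyclopentane ring core → C:5 H:10
  (− 1 ring H displaced by substituents)
  + NH2 → N:1 H:2
Element totals:
  C: 5
  H: 11
  N: 1
Molecular formula: C5H11N.
  M = 5(12.011) + 11(1.008) + 14.007
    = 60.055 + 11.088 + 14.007 = 85.150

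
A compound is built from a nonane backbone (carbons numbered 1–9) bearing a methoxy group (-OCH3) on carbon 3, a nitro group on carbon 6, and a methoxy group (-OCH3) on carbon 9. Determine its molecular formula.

Atom tally by fragment:
  CH3 → C:1 H:3
  CH2 → C:1 H:2
  CH(OCH3) → C:2 H:4 O:1
  CH2 → C:1 H:2
  CH2 → C:1 H:2
  CH(NO2) → C:1 H:1 N:1 O:2
  CH2 → C:1 H:2
  CH2 → C:1 H:2
  CH2OCH3 → C:2 H:5 O:1
Element totals:
  C: 11
  H: 23
  N: 1
  O: 4

C11H23NO4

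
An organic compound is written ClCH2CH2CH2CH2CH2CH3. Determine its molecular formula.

C6H13Cl

Atom tally by fragment:
  ClCH2 → C:1 H:2 Cl:1
  CH2 → C:1 H:2
  CH2 → C:1 H:2
  CH2 → C:1 H:2
  CH2 → C:1 H:2
  CH3 → C:1 H:3
Element totals:
  C: 6
  H: 13
  Cl: 1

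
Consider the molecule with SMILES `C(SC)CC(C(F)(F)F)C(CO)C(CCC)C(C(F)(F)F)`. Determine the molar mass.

340.37 g/mol

Atom tally by fragment:
  CH3SCH2 → C:2 H:5 S:1
  CH2 → C:1 H:2
  CH(CF3) → C:2 H:1 F:3
  CH(CH2OH) → C:2 H:4 O:1
  CH(CH2CH2CH3) → C:4 H:8
  CH2CF3 → C:2 H:2 F:3
Element totals:
  C: 13
  H: 22
  F: 6
  O: 1
  S: 1
Molecular formula: C13H22F6OS.
  M = 13(12.011) + 22(1.008) + 6(18.998) + 15.999 + 32.06
    = 156.143 + 22.176 + 113.988 + 15.999 + 32.060 = 340.366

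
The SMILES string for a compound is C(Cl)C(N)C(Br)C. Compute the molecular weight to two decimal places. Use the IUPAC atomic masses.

186.48 g/mol

Atom tally by fragment:
  ClCH2 → C:1 H:2 Cl:1
  CH(NH2) → C:1 H:3 N:1
  CH(Br) → C:1 H:1 Br:1
  CH3 → C:1 H:3
Element totals:
  C: 4
  H: 9
  Br: 1
  Cl: 1
  N: 1
Molecular formula: C4H9BrClN.
  M = 4(12.011) + 9(1.008) + 79.904 + 35.45 + 14.007
    = 48.044 + 9.072 + 79.904 + 35.450 + 14.007 = 186.477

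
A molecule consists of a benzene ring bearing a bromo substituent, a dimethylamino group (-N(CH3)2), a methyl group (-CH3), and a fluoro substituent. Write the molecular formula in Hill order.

Atom tally by fragment:
  benzene ring core → C:6 H:6
  (− 4 ring H displaced by substituents)
  + Br → Br:1
  + N(CH3)2 → N:1 C:2 H:6
  + CH3 → C:1 H:3
  + F → F:1
Element totals:
  C: 9
  H: 11
  Br: 1
  F: 1
  N: 1

C9H11BrFN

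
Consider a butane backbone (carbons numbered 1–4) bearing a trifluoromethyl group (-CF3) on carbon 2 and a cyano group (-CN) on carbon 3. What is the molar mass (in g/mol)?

Atom tally by fragment:
  CH3 → C:1 H:3
  CH(CF3) → C:2 H:1 F:3
  CH(CN) → C:2 H:1 N:1
  CH3 → C:1 H:3
Element totals:
  C: 6
  H: 8
  F: 3
  N: 1
Molecular formula: C6H8F3N.
  M = 6(12.011) + 8(1.008) + 3(18.998) + 14.007
    = 72.066 + 8.064 + 56.994 + 14.007 = 151.131

151.13 g/mol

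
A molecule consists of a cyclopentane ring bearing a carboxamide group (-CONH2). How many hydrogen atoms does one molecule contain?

11

Atom tally by fragment:
  cyclopentane ring core → C:5 H:10
  (− 1 ring H displaced by substituents)
  + CONH2 → C:1 H:2 O:1 N:1
Element totals:
  C: 6
  H: 11
  N: 1
  O: 1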